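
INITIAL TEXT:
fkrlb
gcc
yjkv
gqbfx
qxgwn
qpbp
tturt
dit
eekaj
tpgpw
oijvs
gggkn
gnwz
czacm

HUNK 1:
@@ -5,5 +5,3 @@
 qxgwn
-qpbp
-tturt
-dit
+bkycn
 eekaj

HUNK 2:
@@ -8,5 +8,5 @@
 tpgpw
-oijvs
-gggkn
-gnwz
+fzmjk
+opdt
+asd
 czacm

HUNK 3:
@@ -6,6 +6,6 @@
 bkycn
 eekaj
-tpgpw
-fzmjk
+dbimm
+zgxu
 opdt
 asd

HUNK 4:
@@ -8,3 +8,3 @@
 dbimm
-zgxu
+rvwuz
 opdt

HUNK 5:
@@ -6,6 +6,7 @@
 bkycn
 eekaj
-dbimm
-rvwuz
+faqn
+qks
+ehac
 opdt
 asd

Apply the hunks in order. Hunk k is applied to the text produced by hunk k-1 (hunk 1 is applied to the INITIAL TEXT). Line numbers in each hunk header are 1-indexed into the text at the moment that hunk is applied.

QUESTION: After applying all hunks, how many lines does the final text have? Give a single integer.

Answer: 13

Derivation:
Hunk 1: at line 5 remove [qpbp,tturt,dit] add [bkycn] -> 12 lines: fkrlb gcc yjkv gqbfx qxgwn bkycn eekaj tpgpw oijvs gggkn gnwz czacm
Hunk 2: at line 8 remove [oijvs,gggkn,gnwz] add [fzmjk,opdt,asd] -> 12 lines: fkrlb gcc yjkv gqbfx qxgwn bkycn eekaj tpgpw fzmjk opdt asd czacm
Hunk 3: at line 6 remove [tpgpw,fzmjk] add [dbimm,zgxu] -> 12 lines: fkrlb gcc yjkv gqbfx qxgwn bkycn eekaj dbimm zgxu opdt asd czacm
Hunk 4: at line 8 remove [zgxu] add [rvwuz] -> 12 lines: fkrlb gcc yjkv gqbfx qxgwn bkycn eekaj dbimm rvwuz opdt asd czacm
Hunk 5: at line 6 remove [dbimm,rvwuz] add [faqn,qks,ehac] -> 13 lines: fkrlb gcc yjkv gqbfx qxgwn bkycn eekaj faqn qks ehac opdt asd czacm
Final line count: 13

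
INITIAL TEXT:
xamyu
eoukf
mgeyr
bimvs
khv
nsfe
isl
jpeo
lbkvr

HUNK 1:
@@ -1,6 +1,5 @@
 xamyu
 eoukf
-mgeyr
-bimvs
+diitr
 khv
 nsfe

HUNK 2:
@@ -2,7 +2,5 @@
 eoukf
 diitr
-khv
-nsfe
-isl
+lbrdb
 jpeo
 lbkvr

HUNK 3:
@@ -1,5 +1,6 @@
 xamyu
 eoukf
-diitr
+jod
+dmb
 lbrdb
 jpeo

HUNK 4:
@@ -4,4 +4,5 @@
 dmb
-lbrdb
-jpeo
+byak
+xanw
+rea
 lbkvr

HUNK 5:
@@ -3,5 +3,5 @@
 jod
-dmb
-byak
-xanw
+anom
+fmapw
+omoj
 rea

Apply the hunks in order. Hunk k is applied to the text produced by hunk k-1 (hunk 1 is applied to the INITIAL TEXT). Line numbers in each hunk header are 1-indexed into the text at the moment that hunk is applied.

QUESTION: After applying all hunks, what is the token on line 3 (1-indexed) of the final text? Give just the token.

Hunk 1: at line 1 remove [mgeyr,bimvs] add [diitr] -> 8 lines: xamyu eoukf diitr khv nsfe isl jpeo lbkvr
Hunk 2: at line 2 remove [khv,nsfe,isl] add [lbrdb] -> 6 lines: xamyu eoukf diitr lbrdb jpeo lbkvr
Hunk 3: at line 1 remove [diitr] add [jod,dmb] -> 7 lines: xamyu eoukf jod dmb lbrdb jpeo lbkvr
Hunk 4: at line 4 remove [lbrdb,jpeo] add [byak,xanw,rea] -> 8 lines: xamyu eoukf jod dmb byak xanw rea lbkvr
Hunk 5: at line 3 remove [dmb,byak,xanw] add [anom,fmapw,omoj] -> 8 lines: xamyu eoukf jod anom fmapw omoj rea lbkvr
Final line 3: jod

Answer: jod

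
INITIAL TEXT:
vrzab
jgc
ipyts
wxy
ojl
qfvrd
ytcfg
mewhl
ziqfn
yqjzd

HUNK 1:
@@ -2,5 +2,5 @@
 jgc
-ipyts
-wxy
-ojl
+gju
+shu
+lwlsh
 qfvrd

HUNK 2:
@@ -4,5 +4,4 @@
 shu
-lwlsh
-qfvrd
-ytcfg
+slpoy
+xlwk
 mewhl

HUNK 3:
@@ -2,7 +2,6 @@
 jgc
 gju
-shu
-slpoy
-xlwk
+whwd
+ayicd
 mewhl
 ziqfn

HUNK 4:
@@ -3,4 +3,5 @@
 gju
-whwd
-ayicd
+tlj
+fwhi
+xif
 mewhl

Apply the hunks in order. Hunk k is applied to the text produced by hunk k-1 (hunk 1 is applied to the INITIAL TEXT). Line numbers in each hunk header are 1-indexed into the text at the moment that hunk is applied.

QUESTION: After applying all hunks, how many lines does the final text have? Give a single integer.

Hunk 1: at line 2 remove [ipyts,wxy,ojl] add [gju,shu,lwlsh] -> 10 lines: vrzab jgc gju shu lwlsh qfvrd ytcfg mewhl ziqfn yqjzd
Hunk 2: at line 4 remove [lwlsh,qfvrd,ytcfg] add [slpoy,xlwk] -> 9 lines: vrzab jgc gju shu slpoy xlwk mewhl ziqfn yqjzd
Hunk 3: at line 2 remove [shu,slpoy,xlwk] add [whwd,ayicd] -> 8 lines: vrzab jgc gju whwd ayicd mewhl ziqfn yqjzd
Hunk 4: at line 3 remove [whwd,ayicd] add [tlj,fwhi,xif] -> 9 lines: vrzab jgc gju tlj fwhi xif mewhl ziqfn yqjzd
Final line count: 9

Answer: 9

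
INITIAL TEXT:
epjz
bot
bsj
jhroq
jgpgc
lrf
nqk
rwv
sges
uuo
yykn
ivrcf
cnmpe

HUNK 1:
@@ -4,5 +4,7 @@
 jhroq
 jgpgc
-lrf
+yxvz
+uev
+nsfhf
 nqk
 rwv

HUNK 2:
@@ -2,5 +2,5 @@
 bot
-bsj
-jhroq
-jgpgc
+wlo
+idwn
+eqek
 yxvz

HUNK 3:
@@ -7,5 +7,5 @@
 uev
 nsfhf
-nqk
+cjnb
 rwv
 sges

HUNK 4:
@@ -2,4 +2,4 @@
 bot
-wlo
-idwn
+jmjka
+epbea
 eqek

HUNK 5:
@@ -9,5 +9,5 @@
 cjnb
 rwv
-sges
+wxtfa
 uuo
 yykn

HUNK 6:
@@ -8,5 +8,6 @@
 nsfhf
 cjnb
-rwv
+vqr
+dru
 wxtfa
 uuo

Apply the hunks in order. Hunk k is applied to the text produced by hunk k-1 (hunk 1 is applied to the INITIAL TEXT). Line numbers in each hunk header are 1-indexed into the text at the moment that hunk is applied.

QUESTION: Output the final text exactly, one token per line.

Hunk 1: at line 4 remove [lrf] add [yxvz,uev,nsfhf] -> 15 lines: epjz bot bsj jhroq jgpgc yxvz uev nsfhf nqk rwv sges uuo yykn ivrcf cnmpe
Hunk 2: at line 2 remove [bsj,jhroq,jgpgc] add [wlo,idwn,eqek] -> 15 lines: epjz bot wlo idwn eqek yxvz uev nsfhf nqk rwv sges uuo yykn ivrcf cnmpe
Hunk 3: at line 7 remove [nqk] add [cjnb] -> 15 lines: epjz bot wlo idwn eqek yxvz uev nsfhf cjnb rwv sges uuo yykn ivrcf cnmpe
Hunk 4: at line 2 remove [wlo,idwn] add [jmjka,epbea] -> 15 lines: epjz bot jmjka epbea eqek yxvz uev nsfhf cjnb rwv sges uuo yykn ivrcf cnmpe
Hunk 5: at line 9 remove [sges] add [wxtfa] -> 15 lines: epjz bot jmjka epbea eqek yxvz uev nsfhf cjnb rwv wxtfa uuo yykn ivrcf cnmpe
Hunk 6: at line 8 remove [rwv] add [vqr,dru] -> 16 lines: epjz bot jmjka epbea eqek yxvz uev nsfhf cjnb vqr dru wxtfa uuo yykn ivrcf cnmpe

Answer: epjz
bot
jmjka
epbea
eqek
yxvz
uev
nsfhf
cjnb
vqr
dru
wxtfa
uuo
yykn
ivrcf
cnmpe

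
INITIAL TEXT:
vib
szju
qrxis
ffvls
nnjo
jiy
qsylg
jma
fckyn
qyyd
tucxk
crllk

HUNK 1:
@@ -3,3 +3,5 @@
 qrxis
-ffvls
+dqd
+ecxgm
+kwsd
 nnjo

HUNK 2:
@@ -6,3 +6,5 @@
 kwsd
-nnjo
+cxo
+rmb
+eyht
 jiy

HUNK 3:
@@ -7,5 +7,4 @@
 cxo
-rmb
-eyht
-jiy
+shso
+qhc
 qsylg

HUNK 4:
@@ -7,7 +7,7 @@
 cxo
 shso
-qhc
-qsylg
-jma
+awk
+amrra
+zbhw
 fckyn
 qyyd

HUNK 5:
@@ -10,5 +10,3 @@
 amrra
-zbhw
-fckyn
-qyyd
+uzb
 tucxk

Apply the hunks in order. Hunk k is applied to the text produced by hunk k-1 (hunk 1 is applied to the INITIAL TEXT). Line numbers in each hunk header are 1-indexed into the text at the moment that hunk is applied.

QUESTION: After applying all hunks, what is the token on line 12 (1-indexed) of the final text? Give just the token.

Answer: tucxk

Derivation:
Hunk 1: at line 3 remove [ffvls] add [dqd,ecxgm,kwsd] -> 14 lines: vib szju qrxis dqd ecxgm kwsd nnjo jiy qsylg jma fckyn qyyd tucxk crllk
Hunk 2: at line 6 remove [nnjo] add [cxo,rmb,eyht] -> 16 lines: vib szju qrxis dqd ecxgm kwsd cxo rmb eyht jiy qsylg jma fckyn qyyd tucxk crllk
Hunk 3: at line 7 remove [rmb,eyht,jiy] add [shso,qhc] -> 15 lines: vib szju qrxis dqd ecxgm kwsd cxo shso qhc qsylg jma fckyn qyyd tucxk crllk
Hunk 4: at line 7 remove [qhc,qsylg,jma] add [awk,amrra,zbhw] -> 15 lines: vib szju qrxis dqd ecxgm kwsd cxo shso awk amrra zbhw fckyn qyyd tucxk crllk
Hunk 5: at line 10 remove [zbhw,fckyn,qyyd] add [uzb] -> 13 lines: vib szju qrxis dqd ecxgm kwsd cxo shso awk amrra uzb tucxk crllk
Final line 12: tucxk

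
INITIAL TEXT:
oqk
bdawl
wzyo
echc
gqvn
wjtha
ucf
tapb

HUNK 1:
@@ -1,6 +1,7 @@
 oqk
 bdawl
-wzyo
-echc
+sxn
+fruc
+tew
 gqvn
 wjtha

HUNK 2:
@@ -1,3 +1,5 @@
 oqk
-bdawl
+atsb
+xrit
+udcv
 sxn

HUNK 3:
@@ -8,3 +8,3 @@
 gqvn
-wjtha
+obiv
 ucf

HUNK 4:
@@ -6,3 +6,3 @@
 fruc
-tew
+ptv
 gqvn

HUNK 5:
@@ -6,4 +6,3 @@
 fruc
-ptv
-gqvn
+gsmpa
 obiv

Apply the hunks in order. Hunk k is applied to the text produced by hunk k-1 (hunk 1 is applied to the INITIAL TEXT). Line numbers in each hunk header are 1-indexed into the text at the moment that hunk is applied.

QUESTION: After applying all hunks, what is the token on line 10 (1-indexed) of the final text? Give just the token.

Answer: tapb

Derivation:
Hunk 1: at line 1 remove [wzyo,echc] add [sxn,fruc,tew] -> 9 lines: oqk bdawl sxn fruc tew gqvn wjtha ucf tapb
Hunk 2: at line 1 remove [bdawl] add [atsb,xrit,udcv] -> 11 lines: oqk atsb xrit udcv sxn fruc tew gqvn wjtha ucf tapb
Hunk 3: at line 8 remove [wjtha] add [obiv] -> 11 lines: oqk atsb xrit udcv sxn fruc tew gqvn obiv ucf tapb
Hunk 4: at line 6 remove [tew] add [ptv] -> 11 lines: oqk atsb xrit udcv sxn fruc ptv gqvn obiv ucf tapb
Hunk 5: at line 6 remove [ptv,gqvn] add [gsmpa] -> 10 lines: oqk atsb xrit udcv sxn fruc gsmpa obiv ucf tapb
Final line 10: tapb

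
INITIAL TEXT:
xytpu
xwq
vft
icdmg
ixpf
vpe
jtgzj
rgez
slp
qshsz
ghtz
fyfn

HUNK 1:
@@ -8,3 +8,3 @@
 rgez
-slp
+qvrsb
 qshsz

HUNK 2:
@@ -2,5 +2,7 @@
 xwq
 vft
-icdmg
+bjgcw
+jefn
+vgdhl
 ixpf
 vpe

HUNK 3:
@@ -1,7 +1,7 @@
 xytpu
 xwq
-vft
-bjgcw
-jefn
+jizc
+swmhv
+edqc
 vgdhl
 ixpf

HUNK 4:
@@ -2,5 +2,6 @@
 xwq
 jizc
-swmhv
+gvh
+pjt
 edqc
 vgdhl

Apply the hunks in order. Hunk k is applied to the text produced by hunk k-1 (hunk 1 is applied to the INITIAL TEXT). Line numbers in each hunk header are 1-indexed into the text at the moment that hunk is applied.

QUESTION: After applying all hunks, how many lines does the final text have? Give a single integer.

Answer: 15

Derivation:
Hunk 1: at line 8 remove [slp] add [qvrsb] -> 12 lines: xytpu xwq vft icdmg ixpf vpe jtgzj rgez qvrsb qshsz ghtz fyfn
Hunk 2: at line 2 remove [icdmg] add [bjgcw,jefn,vgdhl] -> 14 lines: xytpu xwq vft bjgcw jefn vgdhl ixpf vpe jtgzj rgez qvrsb qshsz ghtz fyfn
Hunk 3: at line 1 remove [vft,bjgcw,jefn] add [jizc,swmhv,edqc] -> 14 lines: xytpu xwq jizc swmhv edqc vgdhl ixpf vpe jtgzj rgez qvrsb qshsz ghtz fyfn
Hunk 4: at line 2 remove [swmhv] add [gvh,pjt] -> 15 lines: xytpu xwq jizc gvh pjt edqc vgdhl ixpf vpe jtgzj rgez qvrsb qshsz ghtz fyfn
Final line count: 15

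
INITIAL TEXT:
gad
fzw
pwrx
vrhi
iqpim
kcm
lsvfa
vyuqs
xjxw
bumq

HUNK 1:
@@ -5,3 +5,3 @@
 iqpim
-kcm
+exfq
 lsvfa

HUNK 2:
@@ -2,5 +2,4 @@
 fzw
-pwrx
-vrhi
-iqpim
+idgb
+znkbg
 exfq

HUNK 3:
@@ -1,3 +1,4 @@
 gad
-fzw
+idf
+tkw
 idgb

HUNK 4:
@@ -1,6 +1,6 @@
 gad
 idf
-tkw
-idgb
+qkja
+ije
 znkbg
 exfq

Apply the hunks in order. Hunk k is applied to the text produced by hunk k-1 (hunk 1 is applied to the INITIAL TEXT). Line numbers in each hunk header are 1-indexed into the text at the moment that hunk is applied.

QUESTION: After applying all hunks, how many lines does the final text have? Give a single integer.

Hunk 1: at line 5 remove [kcm] add [exfq] -> 10 lines: gad fzw pwrx vrhi iqpim exfq lsvfa vyuqs xjxw bumq
Hunk 2: at line 2 remove [pwrx,vrhi,iqpim] add [idgb,znkbg] -> 9 lines: gad fzw idgb znkbg exfq lsvfa vyuqs xjxw bumq
Hunk 3: at line 1 remove [fzw] add [idf,tkw] -> 10 lines: gad idf tkw idgb znkbg exfq lsvfa vyuqs xjxw bumq
Hunk 4: at line 1 remove [tkw,idgb] add [qkja,ije] -> 10 lines: gad idf qkja ije znkbg exfq lsvfa vyuqs xjxw bumq
Final line count: 10

Answer: 10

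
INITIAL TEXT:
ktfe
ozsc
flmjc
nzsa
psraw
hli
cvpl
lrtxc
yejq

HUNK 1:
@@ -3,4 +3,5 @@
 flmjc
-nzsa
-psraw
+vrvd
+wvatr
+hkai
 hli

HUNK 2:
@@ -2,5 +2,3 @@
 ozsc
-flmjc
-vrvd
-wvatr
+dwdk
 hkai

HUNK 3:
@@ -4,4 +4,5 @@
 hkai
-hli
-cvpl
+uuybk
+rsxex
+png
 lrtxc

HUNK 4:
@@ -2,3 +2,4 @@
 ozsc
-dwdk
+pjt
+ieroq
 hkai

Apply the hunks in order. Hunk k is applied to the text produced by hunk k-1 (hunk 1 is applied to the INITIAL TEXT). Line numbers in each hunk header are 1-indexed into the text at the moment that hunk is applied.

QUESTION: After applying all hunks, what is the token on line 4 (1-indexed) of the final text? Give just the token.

Hunk 1: at line 3 remove [nzsa,psraw] add [vrvd,wvatr,hkai] -> 10 lines: ktfe ozsc flmjc vrvd wvatr hkai hli cvpl lrtxc yejq
Hunk 2: at line 2 remove [flmjc,vrvd,wvatr] add [dwdk] -> 8 lines: ktfe ozsc dwdk hkai hli cvpl lrtxc yejq
Hunk 3: at line 4 remove [hli,cvpl] add [uuybk,rsxex,png] -> 9 lines: ktfe ozsc dwdk hkai uuybk rsxex png lrtxc yejq
Hunk 4: at line 2 remove [dwdk] add [pjt,ieroq] -> 10 lines: ktfe ozsc pjt ieroq hkai uuybk rsxex png lrtxc yejq
Final line 4: ieroq

Answer: ieroq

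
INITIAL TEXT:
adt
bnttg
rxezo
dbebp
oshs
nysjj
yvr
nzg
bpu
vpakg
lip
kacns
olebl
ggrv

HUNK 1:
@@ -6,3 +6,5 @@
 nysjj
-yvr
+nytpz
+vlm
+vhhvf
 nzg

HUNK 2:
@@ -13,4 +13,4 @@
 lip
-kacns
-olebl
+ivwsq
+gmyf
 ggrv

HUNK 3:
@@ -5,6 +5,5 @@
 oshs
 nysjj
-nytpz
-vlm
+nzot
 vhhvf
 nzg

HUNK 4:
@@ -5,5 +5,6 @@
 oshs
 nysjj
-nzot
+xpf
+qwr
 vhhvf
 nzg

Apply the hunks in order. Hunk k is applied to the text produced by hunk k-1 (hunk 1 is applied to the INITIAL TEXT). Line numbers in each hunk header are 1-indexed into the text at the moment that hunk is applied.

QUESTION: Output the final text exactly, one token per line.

Hunk 1: at line 6 remove [yvr] add [nytpz,vlm,vhhvf] -> 16 lines: adt bnttg rxezo dbebp oshs nysjj nytpz vlm vhhvf nzg bpu vpakg lip kacns olebl ggrv
Hunk 2: at line 13 remove [kacns,olebl] add [ivwsq,gmyf] -> 16 lines: adt bnttg rxezo dbebp oshs nysjj nytpz vlm vhhvf nzg bpu vpakg lip ivwsq gmyf ggrv
Hunk 3: at line 5 remove [nytpz,vlm] add [nzot] -> 15 lines: adt bnttg rxezo dbebp oshs nysjj nzot vhhvf nzg bpu vpakg lip ivwsq gmyf ggrv
Hunk 4: at line 5 remove [nzot] add [xpf,qwr] -> 16 lines: adt bnttg rxezo dbebp oshs nysjj xpf qwr vhhvf nzg bpu vpakg lip ivwsq gmyf ggrv

Answer: adt
bnttg
rxezo
dbebp
oshs
nysjj
xpf
qwr
vhhvf
nzg
bpu
vpakg
lip
ivwsq
gmyf
ggrv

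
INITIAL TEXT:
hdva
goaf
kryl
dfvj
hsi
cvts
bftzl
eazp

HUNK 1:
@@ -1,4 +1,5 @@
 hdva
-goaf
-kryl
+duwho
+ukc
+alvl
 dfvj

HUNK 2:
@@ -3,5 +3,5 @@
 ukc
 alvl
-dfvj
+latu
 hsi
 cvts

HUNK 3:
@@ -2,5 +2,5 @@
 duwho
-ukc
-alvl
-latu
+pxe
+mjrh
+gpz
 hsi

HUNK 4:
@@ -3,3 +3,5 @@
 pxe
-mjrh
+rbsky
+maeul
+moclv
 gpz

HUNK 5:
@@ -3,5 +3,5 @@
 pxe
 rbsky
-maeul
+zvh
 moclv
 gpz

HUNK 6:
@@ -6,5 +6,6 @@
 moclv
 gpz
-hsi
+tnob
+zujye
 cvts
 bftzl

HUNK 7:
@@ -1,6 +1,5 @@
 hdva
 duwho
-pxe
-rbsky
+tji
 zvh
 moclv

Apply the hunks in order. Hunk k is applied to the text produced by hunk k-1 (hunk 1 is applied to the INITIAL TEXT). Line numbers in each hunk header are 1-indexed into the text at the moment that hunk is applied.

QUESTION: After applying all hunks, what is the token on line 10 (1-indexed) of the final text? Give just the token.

Answer: bftzl

Derivation:
Hunk 1: at line 1 remove [goaf,kryl] add [duwho,ukc,alvl] -> 9 lines: hdva duwho ukc alvl dfvj hsi cvts bftzl eazp
Hunk 2: at line 3 remove [dfvj] add [latu] -> 9 lines: hdva duwho ukc alvl latu hsi cvts bftzl eazp
Hunk 3: at line 2 remove [ukc,alvl,latu] add [pxe,mjrh,gpz] -> 9 lines: hdva duwho pxe mjrh gpz hsi cvts bftzl eazp
Hunk 4: at line 3 remove [mjrh] add [rbsky,maeul,moclv] -> 11 lines: hdva duwho pxe rbsky maeul moclv gpz hsi cvts bftzl eazp
Hunk 5: at line 3 remove [maeul] add [zvh] -> 11 lines: hdva duwho pxe rbsky zvh moclv gpz hsi cvts bftzl eazp
Hunk 6: at line 6 remove [hsi] add [tnob,zujye] -> 12 lines: hdva duwho pxe rbsky zvh moclv gpz tnob zujye cvts bftzl eazp
Hunk 7: at line 1 remove [pxe,rbsky] add [tji] -> 11 lines: hdva duwho tji zvh moclv gpz tnob zujye cvts bftzl eazp
Final line 10: bftzl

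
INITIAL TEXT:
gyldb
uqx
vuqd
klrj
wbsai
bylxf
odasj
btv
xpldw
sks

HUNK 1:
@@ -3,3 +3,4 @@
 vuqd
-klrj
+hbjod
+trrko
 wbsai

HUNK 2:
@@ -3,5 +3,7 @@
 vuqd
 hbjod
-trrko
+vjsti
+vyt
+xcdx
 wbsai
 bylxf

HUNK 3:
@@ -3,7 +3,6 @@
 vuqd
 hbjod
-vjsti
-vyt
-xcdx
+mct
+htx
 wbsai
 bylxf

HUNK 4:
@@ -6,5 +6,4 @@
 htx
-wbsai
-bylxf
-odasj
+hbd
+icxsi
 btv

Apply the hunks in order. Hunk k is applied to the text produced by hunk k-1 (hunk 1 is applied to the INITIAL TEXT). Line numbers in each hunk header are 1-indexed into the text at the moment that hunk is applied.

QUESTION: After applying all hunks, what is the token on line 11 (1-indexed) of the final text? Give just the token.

Answer: sks

Derivation:
Hunk 1: at line 3 remove [klrj] add [hbjod,trrko] -> 11 lines: gyldb uqx vuqd hbjod trrko wbsai bylxf odasj btv xpldw sks
Hunk 2: at line 3 remove [trrko] add [vjsti,vyt,xcdx] -> 13 lines: gyldb uqx vuqd hbjod vjsti vyt xcdx wbsai bylxf odasj btv xpldw sks
Hunk 3: at line 3 remove [vjsti,vyt,xcdx] add [mct,htx] -> 12 lines: gyldb uqx vuqd hbjod mct htx wbsai bylxf odasj btv xpldw sks
Hunk 4: at line 6 remove [wbsai,bylxf,odasj] add [hbd,icxsi] -> 11 lines: gyldb uqx vuqd hbjod mct htx hbd icxsi btv xpldw sks
Final line 11: sks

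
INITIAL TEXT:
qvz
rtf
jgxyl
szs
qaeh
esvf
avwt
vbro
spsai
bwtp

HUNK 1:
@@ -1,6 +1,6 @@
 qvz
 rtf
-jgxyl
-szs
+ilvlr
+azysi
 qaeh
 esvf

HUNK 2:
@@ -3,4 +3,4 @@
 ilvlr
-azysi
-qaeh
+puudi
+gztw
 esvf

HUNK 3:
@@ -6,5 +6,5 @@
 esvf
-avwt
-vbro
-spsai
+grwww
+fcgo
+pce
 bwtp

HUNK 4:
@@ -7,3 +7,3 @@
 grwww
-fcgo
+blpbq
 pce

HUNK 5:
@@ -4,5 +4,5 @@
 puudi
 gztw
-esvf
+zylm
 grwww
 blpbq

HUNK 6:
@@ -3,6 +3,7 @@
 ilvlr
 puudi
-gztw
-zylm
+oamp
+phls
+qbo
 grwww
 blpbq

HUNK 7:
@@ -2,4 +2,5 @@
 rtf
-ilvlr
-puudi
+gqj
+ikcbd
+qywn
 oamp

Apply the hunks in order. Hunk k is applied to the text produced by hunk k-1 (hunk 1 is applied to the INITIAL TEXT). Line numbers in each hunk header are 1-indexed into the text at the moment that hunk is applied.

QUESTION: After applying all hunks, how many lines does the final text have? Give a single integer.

Answer: 12

Derivation:
Hunk 1: at line 1 remove [jgxyl,szs] add [ilvlr,azysi] -> 10 lines: qvz rtf ilvlr azysi qaeh esvf avwt vbro spsai bwtp
Hunk 2: at line 3 remove [azysi,qaeh] add [puudi,gztw] -> 10 lines: qvz rtf ilvlr puudi gztw esvf avwt vbro spsai bwtp
Hunk 3: at line 6 remove [avwt,vbro,spsai] add [grwww,fcgo,pce] -> 10 lines: qvz rtf ilvlr puudi gztw esvf grwww fcgo pce bwtp
Hunk 4: at line 7 remove [fcgo] add [blpbq] -> 10 lines: qvz rtf ilvlr puudi gztw esvf grwww blpbq pce bwtp
Hunk 5: at line 4 remove [esvf] add [zylm] -> 10 lines: qvz rtf ilvlr puudi gztw zylm grwww blpbq pce bwtp
Hunk 6: at line 3 remove [gztw,zylm] add [oamp,phls,qbo] -> 11 lines: qvz rtf ilvlr puudi oamp phls qbo grwww blpbq pce bwtp
Hunk 7: at line 2 remove [ilvlr,puudi] add [gqj,ikcbd,qywn] -> 12 lines: qvz rtf gqj ikcbd qywn oamp phls qbo grwww blpbq pce bwtp
Final line count: 12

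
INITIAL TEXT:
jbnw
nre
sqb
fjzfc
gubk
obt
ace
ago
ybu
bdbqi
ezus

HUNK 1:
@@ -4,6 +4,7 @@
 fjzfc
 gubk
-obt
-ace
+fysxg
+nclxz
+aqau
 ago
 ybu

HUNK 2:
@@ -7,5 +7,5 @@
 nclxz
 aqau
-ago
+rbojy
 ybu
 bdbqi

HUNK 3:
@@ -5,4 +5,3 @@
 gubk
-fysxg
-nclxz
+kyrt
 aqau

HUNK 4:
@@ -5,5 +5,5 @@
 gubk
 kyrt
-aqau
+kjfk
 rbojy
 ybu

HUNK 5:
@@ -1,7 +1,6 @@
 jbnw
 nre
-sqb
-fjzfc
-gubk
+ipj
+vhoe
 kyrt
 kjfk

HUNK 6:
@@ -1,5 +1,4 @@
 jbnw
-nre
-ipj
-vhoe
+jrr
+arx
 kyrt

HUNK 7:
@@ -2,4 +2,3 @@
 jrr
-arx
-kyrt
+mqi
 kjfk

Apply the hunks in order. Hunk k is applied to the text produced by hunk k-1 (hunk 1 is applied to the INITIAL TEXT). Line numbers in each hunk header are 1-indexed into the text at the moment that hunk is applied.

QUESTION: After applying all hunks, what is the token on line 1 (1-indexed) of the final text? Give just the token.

Answer: jbnw

Derivation:
Hunk 1: at line 4 remove [obt,ace] add [fysxg,nclxz,aqau] -> 12 lines: jbnw nre sqb fjzfc gubk fysxg nclxz aqau ago ybu bdbqi ezus
Hunk 2: at line 7 remove [ago] add [rbojy] -> 12 lines: jbnw nre sqb fjzfc gubk fysxg nclxz aqau rbojy ybu bdbqi ezus
Hunk 3: at line 5 remove [fysxg,nclxz] add [kyrt] -> 11 lines: jbnw nre sqb fjzfc gubk kyrt aqau rbojy ybu bdbqi ezus
Hunk 4: at line 5 remove [aqau] add [kjfk] -> 11 lines: jbnw nre sqb fjzfc gubk kyrt kjfk rbojy ybu bdbqi ezus
Hunk 5: at line 1 remove [sqb,fjzfc,gubk] add [ipj,vhoe] -> 10 lines: jbnw nre ipj vhoe kyrt kjfk rbojy ybu bdbqi ezus
Hunk 6: at line 1 remove [nre,ipj,vhoe] add [jrr,arx] -> 9 lines: jbnw jrr arx kyrt kjfk rbojy ybu bdbqi ezus
Hunk 7: at line 2 remove [arx,kyrt] add [mqi] -> 8 lines: jbnw jrr mqi kjfk rbojy ybu bdbqi ezus
Final line 1: jbnw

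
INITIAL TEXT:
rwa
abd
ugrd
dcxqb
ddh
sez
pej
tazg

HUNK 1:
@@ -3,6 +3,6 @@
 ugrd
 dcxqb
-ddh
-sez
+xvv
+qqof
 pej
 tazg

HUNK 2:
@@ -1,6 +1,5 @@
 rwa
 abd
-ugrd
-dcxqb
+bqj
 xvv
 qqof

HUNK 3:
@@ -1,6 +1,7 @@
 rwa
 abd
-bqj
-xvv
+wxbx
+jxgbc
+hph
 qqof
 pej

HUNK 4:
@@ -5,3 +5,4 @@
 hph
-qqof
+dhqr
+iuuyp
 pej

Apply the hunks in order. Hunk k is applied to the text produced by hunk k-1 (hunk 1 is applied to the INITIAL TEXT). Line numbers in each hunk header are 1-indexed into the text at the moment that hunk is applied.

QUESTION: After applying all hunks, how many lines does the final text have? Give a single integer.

Answer: 9

Derivation:
Hunk 1: at line 3 remove [ddh,sez] add [xvv,qqof] -> 8 lines: rwa abd ugrd dcxqb xvv qqof pej tazg
Hunk 2: at line 1 remove [ugrd,dcxqb] add [bqj] -> 7 lines: rwa abd bqj xvv qqof pej tazg
Hunk 3: at line 1 remove [bqj,xvv] add [wxbx,jxgbc,hph] -> 8 lines: rwa abd wxbx jxgbc hph qqof pej tazg
Hunk 4: at line 5 remove [qqof] add [dhqr,iuuyp] -> 9 lines: rwa abd wxbx jxgbc hph dhqr iuuyp pej tazg
Final line count: 9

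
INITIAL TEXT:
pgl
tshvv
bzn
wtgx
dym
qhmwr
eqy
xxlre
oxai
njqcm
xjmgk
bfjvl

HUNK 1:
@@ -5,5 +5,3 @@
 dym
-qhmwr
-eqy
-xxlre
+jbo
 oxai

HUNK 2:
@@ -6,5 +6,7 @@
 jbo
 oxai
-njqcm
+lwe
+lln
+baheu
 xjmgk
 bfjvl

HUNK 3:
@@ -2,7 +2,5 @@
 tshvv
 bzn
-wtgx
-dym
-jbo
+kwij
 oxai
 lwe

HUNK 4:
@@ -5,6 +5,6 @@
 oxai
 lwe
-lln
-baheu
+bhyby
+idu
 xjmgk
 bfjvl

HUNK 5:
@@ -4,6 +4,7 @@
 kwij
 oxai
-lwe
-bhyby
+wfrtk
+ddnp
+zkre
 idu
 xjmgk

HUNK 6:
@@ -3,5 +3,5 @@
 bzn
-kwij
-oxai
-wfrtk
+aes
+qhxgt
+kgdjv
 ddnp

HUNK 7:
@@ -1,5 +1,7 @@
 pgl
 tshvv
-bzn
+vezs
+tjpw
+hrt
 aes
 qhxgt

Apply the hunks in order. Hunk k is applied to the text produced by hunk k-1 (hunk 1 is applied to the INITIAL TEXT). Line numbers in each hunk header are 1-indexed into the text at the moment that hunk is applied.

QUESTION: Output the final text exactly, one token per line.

Answer: pgl
tshvv
vezs
tjpw
hrt
aes
qhxgt
kgdjv
ddnp
zkre
idu
xjmgk
bfjvl

Derivation:
Hunk 1: at line 5 remove [qhmwr,eqy,xxlre] add [jbo] -> 10 lines: pgl tshvv bzn wtgx dym jbo oxai njqcm xjmgk bfjvl
Hunk 2: at line 6 remove [njqcm] add [lwe,lln,baheu] -> 12 lines: pgl tshvv bzn wtgx dym jbo oxai lwe lln baheu xjmgk bfjvl
Hunk 3: at line 2 remove [wtgx,dym,jbo] add [kwij] -> 10 lines: pgl tshvv bzn kwij oxai lwe lln baheu xjmgk bfjvl
Hunk 4: at line 5 remove [lln,baheu] add [bhyby,idu] -> 10 lines: pgl tshvv bzn kwij oxai lwe bhyby idu xjmgk bfjvl
Hunk 5: at line 4 remove [lwe,bhyby] add [wfrtk,ddnp,zkre] -> 11 lines: pgl tshvv bzn kwij oxai wfrtk ddnp zkre idu xjmgk bfjvl
Hunk 6: at line 3 remove [kwij,oxai,wfrtk] add [aes,qhxgt,kgdjv] -> 11 lines: pgl tshvv bzn aes qhxgt kgdjv ddnp zkre idu xjmgk bfjvl
Hunk 7: at line 1 remove [bzn] add [vezs,tjpw,hrt] -> 13 lines: pgl tshvv vezs tjpw hrt aes qhxgt kgdjv ddnp zkre idu xjmgk bfjvl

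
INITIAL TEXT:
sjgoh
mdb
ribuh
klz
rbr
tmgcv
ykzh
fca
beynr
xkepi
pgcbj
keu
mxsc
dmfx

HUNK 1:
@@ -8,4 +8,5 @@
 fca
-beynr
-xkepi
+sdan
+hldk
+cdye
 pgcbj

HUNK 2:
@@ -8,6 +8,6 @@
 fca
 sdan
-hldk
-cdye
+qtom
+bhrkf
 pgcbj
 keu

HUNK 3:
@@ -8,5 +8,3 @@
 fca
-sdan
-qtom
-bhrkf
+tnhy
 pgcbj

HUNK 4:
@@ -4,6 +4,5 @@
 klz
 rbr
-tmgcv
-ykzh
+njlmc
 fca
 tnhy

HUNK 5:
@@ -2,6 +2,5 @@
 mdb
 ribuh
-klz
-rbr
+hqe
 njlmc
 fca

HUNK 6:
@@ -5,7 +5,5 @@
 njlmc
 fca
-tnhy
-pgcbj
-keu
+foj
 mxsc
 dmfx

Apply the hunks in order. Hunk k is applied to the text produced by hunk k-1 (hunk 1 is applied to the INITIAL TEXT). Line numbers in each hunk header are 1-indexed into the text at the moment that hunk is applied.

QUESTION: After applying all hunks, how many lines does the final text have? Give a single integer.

Hunk 1: at line 8 remove [beynr,xkepi] add [sdan,hldk,cdye] -> 15 lines: sjgoh mdb ribuh klz rbr tmgcv ykzh fca sdan hldk cdye pgcbj keu mxsc dmfx
Hunk 2: at line 8 remove [hldk,cdye] add [qtom,bhrkf] -> 15 lines: sjgoh mdb ribuh klz rbr tmgcv ykzh fca sdan qtom bhrkf pgcbj keu mxsc dmfx
Hunk 3: at line 8 remove [sdan,qtom,bhrkf] add [tnhy] -> 13 lines: sjgoh mdb ribuh klz rbr tmgcv ykzh fca tnhy pgcbj keu mxsc dmfx
Hunk 4: at line 4 remove [tmgcv,ykzh] add [njlmc] -> 12 lines: sjgoh mdb ribuh klz rbr njlmc fca tnhy pgcbj keu mxsc dmfx
Hunk 5: at line 2 remove [klz,rbr] add [hqe] -> 11 lines: sjgoh mdb ribuh hqe njlmc fca tnhy pgcbj keu mxsc dmfx
Hunk 6: at line 5 remove [tnhy,pgcbj,keu] add [foj] -> 9 lines: sjgoh mdb ribuh hqe njlmc fca foj mxsc dmfx
Final line count: 9

Answer: 9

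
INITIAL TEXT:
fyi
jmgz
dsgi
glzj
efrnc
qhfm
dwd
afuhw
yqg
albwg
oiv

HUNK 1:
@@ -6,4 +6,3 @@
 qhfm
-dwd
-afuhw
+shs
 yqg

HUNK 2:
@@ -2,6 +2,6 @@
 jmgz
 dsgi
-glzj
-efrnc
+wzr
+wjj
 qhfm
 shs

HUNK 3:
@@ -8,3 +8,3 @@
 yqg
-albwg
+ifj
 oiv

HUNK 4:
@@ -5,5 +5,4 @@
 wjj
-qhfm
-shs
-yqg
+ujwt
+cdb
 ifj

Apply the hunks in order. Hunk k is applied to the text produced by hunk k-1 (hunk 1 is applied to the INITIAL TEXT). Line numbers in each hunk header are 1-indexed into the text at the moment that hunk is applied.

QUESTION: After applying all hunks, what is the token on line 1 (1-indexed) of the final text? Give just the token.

Hunk 1: at line 6 remove [dwd,afuhw] add [shs] -> 10 lines: fyi jmgz dsgi glzj efrnc qhfm shs yqg albwg oiv
Hunk 2: at line 2 remove [glzj,efrnc] add [wzr,wjj] -> 10 lines: fyi jmgz dsgi wzr wjj qhfm shs yqg albwg oiv
Hunk 3: at line 8 remove [albwg] add [ifj] -> 10 lines: fyi jmgz dsgi wzr wjj qhfm shs yqg ifj oiv
Hunk 4: at line 5 remove [qhfm,shs,yqg] add [ujwt,cdb] -> 9 lines: fyi jmgz dsgi wzr wjj ujwt cdb ifj oiv
Final line 1: fyi

Answer: fyi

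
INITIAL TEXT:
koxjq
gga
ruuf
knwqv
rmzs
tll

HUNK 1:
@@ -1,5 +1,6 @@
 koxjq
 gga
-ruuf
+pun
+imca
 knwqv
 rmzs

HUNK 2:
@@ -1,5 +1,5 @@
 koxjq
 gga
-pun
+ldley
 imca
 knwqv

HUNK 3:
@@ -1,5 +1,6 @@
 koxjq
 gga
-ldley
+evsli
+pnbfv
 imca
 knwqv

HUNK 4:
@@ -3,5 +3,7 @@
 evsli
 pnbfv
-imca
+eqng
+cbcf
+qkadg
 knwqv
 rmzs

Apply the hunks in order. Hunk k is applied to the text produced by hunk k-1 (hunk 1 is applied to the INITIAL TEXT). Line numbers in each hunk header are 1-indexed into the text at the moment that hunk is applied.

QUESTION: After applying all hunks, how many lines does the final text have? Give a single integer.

Answer: 10

Derivation:
Hunk 1: at line 1 remove [ruuf] add [pun,imca] -> 7 lines: koxjq gga pun imca knwqv rmzs tll
Hunk 2: at line 1 remove [pun] add [ldley] -> 7 lines: koxjq gga ldley imca knwqv rmzs tll
Hunk 3: at line 1 remove [ldley] add [evsli,pnbfv] -> 8 lines: koxjq gga evsli pnbfv imca knwqv rmzs tll
Hunk 4: at line 3 remove [imca] add [eqng,cbcf,qkadg] -> 10 lines: koxjq gga evsli pnbfv eqng cbcf qkadg knwqv rmzs tll
Final line count: 10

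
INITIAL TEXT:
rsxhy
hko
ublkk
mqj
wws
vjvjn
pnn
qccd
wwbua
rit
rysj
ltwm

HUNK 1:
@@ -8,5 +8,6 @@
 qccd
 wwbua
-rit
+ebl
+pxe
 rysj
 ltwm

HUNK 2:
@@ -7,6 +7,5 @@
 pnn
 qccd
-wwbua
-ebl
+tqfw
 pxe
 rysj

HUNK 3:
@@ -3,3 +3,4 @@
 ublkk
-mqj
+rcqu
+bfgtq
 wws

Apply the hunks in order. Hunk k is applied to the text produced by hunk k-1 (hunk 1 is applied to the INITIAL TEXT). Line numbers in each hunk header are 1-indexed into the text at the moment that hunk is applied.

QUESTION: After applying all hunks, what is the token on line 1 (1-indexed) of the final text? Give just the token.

Answer: rsxhy

Derivation:
Hunk 1: at line 8 remove [rit] add [ebl,pxe] -> 13 lines: rsxhy hko ublkk mqj wws vjvjn pnn qccd wwbua ebl pxe rysj ltwm
Hunk 2: at line 7 remove [wwbua,ebl] add [tqfw] -> 12 lines: rsxhy hko ublkk mqj wws vjvjn pnn qccd tqfw pxe rysj ltwm
Hunk 3: at line 3 remove [mqj] add [rcqu,bfgtq] -> 13 lines: rsxhy hko ublkk rcqu bfgtq wws vjvjn pnn qccd tqfw pxe rysj ltwm
Final line 1: rsxhy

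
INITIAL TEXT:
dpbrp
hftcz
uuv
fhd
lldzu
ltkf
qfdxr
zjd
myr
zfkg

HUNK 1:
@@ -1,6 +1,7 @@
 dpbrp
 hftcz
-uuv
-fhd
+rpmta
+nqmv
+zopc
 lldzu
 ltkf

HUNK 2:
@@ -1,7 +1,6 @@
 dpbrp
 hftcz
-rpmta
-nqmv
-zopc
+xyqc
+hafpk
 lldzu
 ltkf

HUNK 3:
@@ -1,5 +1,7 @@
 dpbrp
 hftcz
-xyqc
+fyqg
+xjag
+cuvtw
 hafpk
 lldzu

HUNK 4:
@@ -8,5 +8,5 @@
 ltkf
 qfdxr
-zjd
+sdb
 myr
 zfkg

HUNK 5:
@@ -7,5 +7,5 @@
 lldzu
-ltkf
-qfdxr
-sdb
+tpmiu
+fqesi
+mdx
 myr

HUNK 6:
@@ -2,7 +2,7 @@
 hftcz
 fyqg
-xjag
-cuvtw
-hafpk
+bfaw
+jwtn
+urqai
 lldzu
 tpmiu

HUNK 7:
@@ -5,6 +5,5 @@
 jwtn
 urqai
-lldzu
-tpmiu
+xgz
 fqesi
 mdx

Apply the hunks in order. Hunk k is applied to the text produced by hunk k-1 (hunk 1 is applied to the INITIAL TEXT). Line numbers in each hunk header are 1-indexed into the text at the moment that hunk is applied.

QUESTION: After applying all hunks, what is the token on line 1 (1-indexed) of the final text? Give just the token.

Answer: dpbrp

Derivation:
Hunk 1: at line 1 remove [uuv,fhd] add [rpmta,nqmv,zopc] -> 11 lines: dpbrp hftcz rpmta nqmv zopc lldzu ltkf qfdxr zjd myr zfkg
Hunk 2: at line 1 remove [rpmta,nqmv,zopc] add [xyqc,hafpk] -> 10 lines: dpbrp hftcz xyqc hafpk lldzu ltkf qfdxr zjd myr zfkg
Hunk 3: at line 1 remove [xyqc] add [fyqg,xjag,cuvtw] -> 12 lines: dpbrp hftcz fyqg xjag cuvtw hafpk lldzu ltkf qfdxr zjd myr zfkg
Hunk 4: at line 8 remove [zjd] add [sdb] -> 12 lines: dpbrp hftcz fyqg xjag cuvtw hafpk lldzu ltkf qfdxr sdb myr zfkg
Hunk 5: at line 7 remove [ltkf,qfdxr,sdb] add [tpmiu,fqesi,mdx] -> 12 lines: dpbrp hftcz fyqg xjag cuvtw hafpk lldzu tpmiu fqesi mdx myr zfkg
Hunk 6: at line 2 remove [xjag,cuvtw,hafpk] add [bfaw,jwtn,urqai] -> 12 lines: dpbrp hftcz fyqg bfaw jwtn urqai lldzu tpmiu fqesi mdx myr zfkg
Hunk 7: at line 5 remove [lldzu,tpmiu] add [xgz] -> 11 lines: dpbrp hftcz fyqg bfaw jwtn urqai xgz fqesi mdx myr zfkg
Final line 1: dpbrp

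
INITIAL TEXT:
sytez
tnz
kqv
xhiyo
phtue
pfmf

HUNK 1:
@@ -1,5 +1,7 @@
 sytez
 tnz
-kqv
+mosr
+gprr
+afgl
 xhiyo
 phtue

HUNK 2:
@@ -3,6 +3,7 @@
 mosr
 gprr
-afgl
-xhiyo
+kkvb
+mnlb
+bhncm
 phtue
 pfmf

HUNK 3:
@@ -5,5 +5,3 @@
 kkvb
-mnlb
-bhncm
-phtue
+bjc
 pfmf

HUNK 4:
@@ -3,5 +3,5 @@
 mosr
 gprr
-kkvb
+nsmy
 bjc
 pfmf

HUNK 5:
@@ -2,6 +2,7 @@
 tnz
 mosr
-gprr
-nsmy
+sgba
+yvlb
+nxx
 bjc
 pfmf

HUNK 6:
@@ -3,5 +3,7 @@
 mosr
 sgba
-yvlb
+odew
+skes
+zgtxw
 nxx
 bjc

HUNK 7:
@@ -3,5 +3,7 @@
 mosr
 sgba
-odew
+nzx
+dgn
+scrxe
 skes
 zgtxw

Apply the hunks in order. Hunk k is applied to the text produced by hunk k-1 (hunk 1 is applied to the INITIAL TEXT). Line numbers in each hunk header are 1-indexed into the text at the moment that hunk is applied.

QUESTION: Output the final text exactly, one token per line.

Hunk 1: at line 1 remove [kqv] add [mosr,gprr,afgl] -> 8 lines: sytez tnz mosr gprr afgl xhiyo phtue pfmf
Hunk 2: at line 3 remove [afgl,xhiyo] add [kkvb,mnlb,bhncm] -> 9 lines: sytez tnz mosr gprr kkvb mnlb bhncm phtue pfmf
Hunk 3: at line 5 remove [mnlb,bhncm,phtue] add [bjc] -> 7 lines: sytez tnz mosr gprr kkvb bjc pfmf
Hunk 4: at line 3 remove [kkvb] add [nsmy] -> 7 lines: sytez tnz mosr gprr nsmy bjc pfmf
Hunk 5: at line 2 remove [gprr,nsmy] add [sgba,yvlb,nxx] -> 8 lines: sytez tnz mosr sgba yvlb nxx bjc pfmf
Hunk 6: at line 3 remove [yvlb] add [odew,skes,zgtxw] -> 10 lines: sytez tnz mosr sgba odew skes zgtxw nxx bjc pfmf
Hunk 7: at line 3 remove [odew] add [nzx,dgn,scrxe] -> 12 lines: sytez tnz mosr sgba nzx dgn scrxe skes zgtxw nxx bjc pfmf

Answer: sytez
tnz
mosr
sgba
nzx
dgn
scrxe
skes
zgtxw
nxx
bjc
pfmf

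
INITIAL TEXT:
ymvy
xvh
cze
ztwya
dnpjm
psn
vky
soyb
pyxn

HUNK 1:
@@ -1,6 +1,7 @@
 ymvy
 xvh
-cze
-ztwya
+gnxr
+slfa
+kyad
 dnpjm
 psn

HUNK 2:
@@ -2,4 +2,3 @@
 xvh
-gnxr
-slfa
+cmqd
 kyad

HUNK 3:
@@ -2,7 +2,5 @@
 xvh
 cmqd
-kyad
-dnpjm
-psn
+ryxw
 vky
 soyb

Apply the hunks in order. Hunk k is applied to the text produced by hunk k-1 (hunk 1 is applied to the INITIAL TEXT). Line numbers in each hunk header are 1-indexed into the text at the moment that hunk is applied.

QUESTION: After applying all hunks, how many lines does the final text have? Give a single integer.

Answer: 7

Derivation:
Hunk 1: at line 1 remove [cze,ztwya] add [gnxr,slfa,kyad] -> 10 lines: ymvy xvh gnxr slfa kyad dnpjm psn vky soyb pyxn
Hunk 2: at line 2 remove [gnxr,slfa] add [cmqd] -> 9 lines: ymvy xvh cmqd kyad dnpjm psn vky soyb pyxn
Hunk 3: at line 2 remove [kyad,dnpjm,psn] add [ryxw] -> 7 lines: ymvy xvh cmqd ryxw vky soyb pyxn
Final line count: 7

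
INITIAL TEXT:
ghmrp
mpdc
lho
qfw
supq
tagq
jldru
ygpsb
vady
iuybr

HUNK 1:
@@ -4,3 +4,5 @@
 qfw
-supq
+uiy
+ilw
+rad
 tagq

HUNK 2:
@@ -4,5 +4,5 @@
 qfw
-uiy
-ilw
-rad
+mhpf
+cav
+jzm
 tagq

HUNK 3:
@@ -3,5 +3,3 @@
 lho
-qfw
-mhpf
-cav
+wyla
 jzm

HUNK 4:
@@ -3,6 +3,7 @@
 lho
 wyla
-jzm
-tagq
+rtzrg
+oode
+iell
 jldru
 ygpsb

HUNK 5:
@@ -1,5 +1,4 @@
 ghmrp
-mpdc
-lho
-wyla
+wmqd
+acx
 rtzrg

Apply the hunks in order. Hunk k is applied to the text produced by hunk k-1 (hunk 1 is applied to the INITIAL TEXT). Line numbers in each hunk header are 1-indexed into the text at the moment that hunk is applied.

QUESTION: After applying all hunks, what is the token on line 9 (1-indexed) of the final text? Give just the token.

Hunk 1: at line 4 remove [supq] add [uiy,ilw,rad] -> 12 lines: ghmrp mpdc lho qfw uiy ilw rad tagq jldru ygpsb vady iuybr
Hunk 2: at line 4 remove [uiy,ilw,rad] add [mhpf,cav,jzm] -> 12 lines: ghmrp mpdc lho qfw mhpf cav jzm tagq jldru ygpsb vady iuybr
Hunk 3: at line 3 remove [qfw,mhpf,cav] add [wyla] -> 10 lines: ghmrp mpdc lho wyla jzm tagq jldru ygpsb vady iuybr
Hunk 4: at line 3 remove [jzm,tagq] add [rtzrg,oode,iell] -> 11 lines: ghmrp mpdc lho wyla rtzrg oode iell jldru ygpsb vady iuybr
Hunk 5: at line 1 remove [mpdc,lho,wyla] add [wmqd,acx] -> 10 lines: ghmrp wmqd acx rtzrg oode iell jldru ygpsb vady iuybr
Final line 9: vady

Answer: vady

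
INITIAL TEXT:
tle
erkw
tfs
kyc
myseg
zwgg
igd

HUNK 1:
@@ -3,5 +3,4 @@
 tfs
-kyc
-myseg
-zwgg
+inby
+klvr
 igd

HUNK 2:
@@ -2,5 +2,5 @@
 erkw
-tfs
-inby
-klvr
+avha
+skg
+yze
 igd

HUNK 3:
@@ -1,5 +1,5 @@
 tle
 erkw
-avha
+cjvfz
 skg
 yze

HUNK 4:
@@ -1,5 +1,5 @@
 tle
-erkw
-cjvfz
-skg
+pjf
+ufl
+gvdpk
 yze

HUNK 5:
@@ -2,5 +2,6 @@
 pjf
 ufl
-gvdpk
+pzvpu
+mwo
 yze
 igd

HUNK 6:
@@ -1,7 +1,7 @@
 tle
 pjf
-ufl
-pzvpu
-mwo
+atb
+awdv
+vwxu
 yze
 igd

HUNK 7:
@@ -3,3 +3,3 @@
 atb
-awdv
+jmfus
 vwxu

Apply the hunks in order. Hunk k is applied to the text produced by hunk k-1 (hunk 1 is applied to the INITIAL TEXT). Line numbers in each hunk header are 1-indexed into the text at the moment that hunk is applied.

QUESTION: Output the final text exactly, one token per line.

Hunk 1: at line 3 remove [kyc,myseg,zwgg] add [inby,klvr] -> 6 lines: tle erkw tfs inby klvr igd
Hunk 2: at line 2 remove [tfs,inby,klvr] add [avha,skg,yze] -> 6 lines: tle erkw avha skg yze igd
Hunk 3: at line 1 remove [avha] add [cjvfz] -> 6 lines: tle erkw cjvfz skg yze igd
Hunk 4: at line 1 remove [erkw,cjvfz,skg] add [pjf,ufl,gvdpk] -> 6 lines: tle pjf ufl gvdpk yze igd
Hunk 5: at line 2 remove [gvdpk] add [pzvpu,mwo] -> 7 lines: tle pjf ufl pzvpu mwo yze igd
Hunk 6: at line 1 remove [ufl,pzvpu,mwo] add [atb,awdv,vwxu] -> 7 lines: tle pjf atb awdv vwxu yze igd
Hunk 7: at line 3 remove [awdv] add [jmfus] -> 7 lines: tle pjf atb jmfus vwxu yze igd

Answer: tle
pjf
atb
jmfus
vwxu
yze
igd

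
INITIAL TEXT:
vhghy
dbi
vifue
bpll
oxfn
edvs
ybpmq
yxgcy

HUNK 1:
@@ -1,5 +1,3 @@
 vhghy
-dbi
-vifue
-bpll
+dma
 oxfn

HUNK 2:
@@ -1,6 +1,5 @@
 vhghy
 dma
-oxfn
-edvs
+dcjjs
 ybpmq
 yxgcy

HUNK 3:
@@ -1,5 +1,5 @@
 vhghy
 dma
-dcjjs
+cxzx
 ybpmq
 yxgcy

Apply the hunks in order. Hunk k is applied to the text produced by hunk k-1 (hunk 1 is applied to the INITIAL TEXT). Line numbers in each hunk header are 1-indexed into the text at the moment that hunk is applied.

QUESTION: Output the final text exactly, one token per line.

Answer: vhghy
dma
cxzx
ybpmq
yxgcy

Derivation:
Hunk 1: at line 1 remove [dbi,vifue,bpll] add [dma] -> 6 lines: vhghy dma oxfn edvs ybpmq yxgcy
Hunk 2: at line 1 remove [oxfn,edvs] add [dcjjs] -> 5 lines: vhghy dma dcjjs ybpmq yxgcy
Hunk 3: at line 1 remove [dcjjs] add [cxzx] -> 5 lines: vhghy dma cxzx ybpmq yxgcy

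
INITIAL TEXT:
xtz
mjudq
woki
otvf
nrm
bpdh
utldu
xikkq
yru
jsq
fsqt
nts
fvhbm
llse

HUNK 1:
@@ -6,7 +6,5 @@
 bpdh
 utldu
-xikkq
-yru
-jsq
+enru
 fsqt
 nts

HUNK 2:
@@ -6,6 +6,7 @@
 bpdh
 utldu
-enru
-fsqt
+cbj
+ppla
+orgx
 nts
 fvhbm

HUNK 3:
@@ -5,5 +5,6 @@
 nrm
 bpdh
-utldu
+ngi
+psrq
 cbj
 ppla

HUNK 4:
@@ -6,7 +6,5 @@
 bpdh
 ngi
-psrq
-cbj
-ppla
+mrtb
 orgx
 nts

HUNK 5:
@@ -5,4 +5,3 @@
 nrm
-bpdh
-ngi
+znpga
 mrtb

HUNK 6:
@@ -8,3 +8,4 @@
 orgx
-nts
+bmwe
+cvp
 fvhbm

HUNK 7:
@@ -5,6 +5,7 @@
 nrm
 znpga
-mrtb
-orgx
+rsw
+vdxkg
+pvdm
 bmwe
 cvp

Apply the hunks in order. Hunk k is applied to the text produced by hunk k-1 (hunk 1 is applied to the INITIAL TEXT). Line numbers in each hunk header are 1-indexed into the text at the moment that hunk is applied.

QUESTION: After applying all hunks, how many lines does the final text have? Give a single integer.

Hunk 1: at line 6 remove [xikkq,yru,jsq] add [enru] -> 12 lines: xtz mjudq woki otvf nrm bpdh utldu enru fsqt nts fvhbm llse
Hunk 2: at line 6 remove [enru,fsqt] add [cbj,ppla,orgx] -> 13 lines: xtz mjudq woki otvf nrm bpdh utldu cbj ppla orgx nts fvhbm llse
Hunk 3: at line 5 remove [utldu] add [ngi,psrq] -> 14 lines: xtz mjudq woki otvf nrm bpdh ngi psrq cbj ppla orgx nts fvhbm llse
Hunk 4: at line 6 remove [psrq,cbj,ppla] add [mrtb] -> 12 lines: xtz mjudq woki otvf nrm bpdh ngi mrtb orgx nts fvhbm llse
Hunk 5: at line 5 remove [bpdh,ngi] add [znpga] -> 11 lines: xtz mjudq woki otvf nrm znpga mrtb orgx nts fvhbm llse
Hunk 6: at line 8 remove [nts] add [bmwe,cvp] -> 12 lines: xtz mjudq woki otvf nrm znpga mrtb orgx bmwe cvp fvhbm llse
Hunk 7: at line 5 remove [mrtb,orgx] add [rsw,vdxkg,pvdm] -> 13 lines: xtz mjudq woki otvf nrm znpga rsw vdxkg pvdm bmwe cvp fvhbm llse
Final line count: 13

Answer: 13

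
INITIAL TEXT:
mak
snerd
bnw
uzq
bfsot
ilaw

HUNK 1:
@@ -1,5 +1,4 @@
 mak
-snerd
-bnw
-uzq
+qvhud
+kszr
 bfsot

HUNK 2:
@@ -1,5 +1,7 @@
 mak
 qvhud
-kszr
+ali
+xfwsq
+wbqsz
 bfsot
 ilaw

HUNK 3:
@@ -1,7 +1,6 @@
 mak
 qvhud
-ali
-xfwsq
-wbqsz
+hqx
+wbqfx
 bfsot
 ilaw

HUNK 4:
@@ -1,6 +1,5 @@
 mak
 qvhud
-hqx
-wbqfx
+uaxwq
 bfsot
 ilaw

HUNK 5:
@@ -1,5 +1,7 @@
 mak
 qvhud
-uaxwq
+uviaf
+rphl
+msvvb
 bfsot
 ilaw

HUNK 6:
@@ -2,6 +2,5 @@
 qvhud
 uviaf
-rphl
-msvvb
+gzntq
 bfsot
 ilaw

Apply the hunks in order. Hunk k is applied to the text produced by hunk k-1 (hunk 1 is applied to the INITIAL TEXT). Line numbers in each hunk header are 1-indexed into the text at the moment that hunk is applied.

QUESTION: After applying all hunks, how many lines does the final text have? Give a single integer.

Hunk 1: at line 1 remove [snerd,bnw,uzq] add [qvhud,kszr] -> 5 lines: mak qvhud kszr bfsot ilaw
Hunk 2: at line 1 remove [kszr] add [ali,xfwsq,wbqsz] -> 7 lines: mak qvhud ali xfwsq wbqsz bfsot ilaw
Hunk 3: at line 1 remove [ali,xfwsq,wbqsz] add [hqx,wbqfx] -> 6 lines: mak qvhud hqx wbqfx bfsot ilaw
Hunk 4: at line 1 remove [hqx,wbqfx] add [uaxwq] -> 5 lines: mak qvhud uaxwq bfsot ilaw
Hunk 5: at line 1 remove [uaxwq] add [uviaf,rphl,msvvb] -> 7 lines: mak qvhud uviaf rphl msvvb bfsot ilaw
Hunk 6: at line 2 remove [rphl,msvvb] add [gzntq] -> 6 lines: mak qvhud uviaf gzntq bfsot ilaw
Final line count: 6

Answer: 6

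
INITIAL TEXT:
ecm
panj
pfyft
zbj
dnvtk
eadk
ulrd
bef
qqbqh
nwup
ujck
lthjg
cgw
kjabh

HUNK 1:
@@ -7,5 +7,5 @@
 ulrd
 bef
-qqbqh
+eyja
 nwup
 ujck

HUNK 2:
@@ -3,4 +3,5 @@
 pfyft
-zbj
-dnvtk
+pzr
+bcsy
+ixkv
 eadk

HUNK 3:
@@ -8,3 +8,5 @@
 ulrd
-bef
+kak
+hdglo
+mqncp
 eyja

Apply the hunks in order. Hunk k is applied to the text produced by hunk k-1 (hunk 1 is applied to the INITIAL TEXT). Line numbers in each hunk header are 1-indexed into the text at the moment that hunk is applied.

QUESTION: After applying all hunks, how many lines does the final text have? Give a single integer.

Hunk 1: at line 7 remove [qqbqh] add [eyja] -> 14 lines: ecm panj pfyft zbj dnvtk eadk ulrd bef eyja nwup ujck lthjg cgw kjabh
Hunk 2: at line 3 remove [zbj,dnvtk] add [pzr,bcsy,ixkv] -> 15 lines: ecm panj pfyft pzr bcsy ixkv eadk ulrd bef eyja nwup ujck lthjg cgw kjabh
Hunk 3: at line 8 remove [bef] add [kak,hdglo,mqncp] -> 17 lines: ecm panj pfyft pzr bcsy ixkv eadk ulrd kak hdglo mqncp eyja nwup ujck lthjg cgw kjabh
Final line count: 17

Answer: 17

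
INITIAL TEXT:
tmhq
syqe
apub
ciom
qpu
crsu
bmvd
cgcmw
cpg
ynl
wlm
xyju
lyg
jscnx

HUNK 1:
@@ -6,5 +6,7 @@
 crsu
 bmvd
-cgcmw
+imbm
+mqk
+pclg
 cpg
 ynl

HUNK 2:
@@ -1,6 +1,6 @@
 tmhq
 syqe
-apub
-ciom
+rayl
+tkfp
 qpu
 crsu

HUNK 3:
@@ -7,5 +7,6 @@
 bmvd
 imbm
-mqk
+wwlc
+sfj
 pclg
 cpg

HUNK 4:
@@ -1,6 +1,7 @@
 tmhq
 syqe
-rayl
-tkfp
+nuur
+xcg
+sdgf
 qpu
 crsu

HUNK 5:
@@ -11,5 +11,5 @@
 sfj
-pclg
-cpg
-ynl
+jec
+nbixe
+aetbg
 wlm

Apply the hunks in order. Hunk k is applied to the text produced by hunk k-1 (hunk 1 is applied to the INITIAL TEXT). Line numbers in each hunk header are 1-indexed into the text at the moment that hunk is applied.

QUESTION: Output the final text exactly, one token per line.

Answer: tmhq
syqe
nuur
xcg
sdgf
qpu
crsu
bmvd
imbm
wwlc
sfj
jec
nbixe
aetbg
wlm
xyju
lyg
jscnx

Derivation:
Hunk 1: at line 6 remove [cgcmw] add [imbm,mqk,pclg] -> 16 lines: tmhq syqe apub ciom qpu crsu bmvd imbm mqk pclg cpg ynl wlm xyju lyg jscnx
Hunk 2: at line 1 remove [apub,ciom] add [rayl,tkfp] -> 16 lines: tmhq syqe rayl tkfp qpu crsu bmvd imbm mqk pclg cpg ynl wlm xyju lyg jscnx
Hunk 3: at line 7 remove [mqk] add [wwlc,sfj] -> 17 lines: tmhq syqe rayl tkfp qpu crsu bmvd imbm wwlc sfj pclg cpg ynl wlm xyju lyg jscnx
Hunk 4: at line 1 remove [rayl,tkfp] add [nuur,xcg,sdgf] -> 18 lines: tmhq syqe nuur xcg sdgf qpu crsu bmvd imbm wwlc sfj pclg cpg ynl wlm xyju lyg jscnx
Hunk 5: at line 11 remove [pclg,cpg,ynl] add [jec,nbixe,aetbg] -> 18 lines: tmhq syqe nuur xcg sdgf qpu crsu bmvd imbm wwlc sfj jec nbixe aetbg wlm xyju lyg jscnx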